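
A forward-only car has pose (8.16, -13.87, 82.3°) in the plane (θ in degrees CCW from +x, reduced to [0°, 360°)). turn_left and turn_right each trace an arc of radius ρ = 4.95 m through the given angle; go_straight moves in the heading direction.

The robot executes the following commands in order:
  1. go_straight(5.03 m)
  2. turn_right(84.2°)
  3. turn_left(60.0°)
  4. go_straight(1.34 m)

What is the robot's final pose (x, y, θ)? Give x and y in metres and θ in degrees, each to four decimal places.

set_pose: (x, y, θ) = (8.1600, -13.8700, 82.3000°), ρ = 4.95
go_straight(5.03): x += 5.03·cos θ, y += 5.03·sin θ → (8.8340, -8.8854, 82.3000°)
turn_right(84.2°): centre at ρ to the right, rotate −84.2° → (13.9034, -4.6013, -1.9000° ≡ 358.1000°)
turn_left(60.0°): centre at ρ to the left, rotate +60.0° → (18.2700, -2.2698, 418.1000° ≡ 58.1000°)
go_straight(1.34): x += 1.34·cos θ, y += 1.34·sin θ → (18.9781, -1.1322, 58.1000°)

(18.9781, -1.1322, 58.1000°)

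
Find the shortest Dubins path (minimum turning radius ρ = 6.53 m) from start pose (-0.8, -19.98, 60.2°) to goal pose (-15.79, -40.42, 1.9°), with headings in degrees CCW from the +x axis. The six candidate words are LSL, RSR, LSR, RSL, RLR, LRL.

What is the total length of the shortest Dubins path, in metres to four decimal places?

54.0173 m

Let ψ = atan2(Δy, Δx) = atan2(-20.44, -14.99) = -126.2551° be the start→goal bearing.
Normalize: d = |goal − start| / ρ = 25.347459/6.53 = 3.881694, α = (θ_start − ψ) mod 360° = 186.4551° = 3.254255 rad, β = (θ_goal − ψ) mod 360° = 128.1551° = 2.236728 rad.
Common terms: sin α = -0.112424, cos α = -0.993660, sin β = 0.786342, cos β = -0.617792, cos(α−β) = 0.525472, d² = 15.067545. Work in radians in the unit-radius frame; every candidate has L = ρ·(t + p + q).
LSL: p² = 2 + d² − 2cos(α−β) + 2d(sin α − sin β) = 9.039137; p = √p² = 3.006516; φ = atan2(cos β − cos α, d + sin α − sin β) = 0.125346 rad; t = (φ − α) mod 2π = 3.154277 rad, q = (β − φ) mod 2π = 2.111382 rad → L = 6.53·(3.154277 + 3.006516 + 2.111382) = 6.53·8.272174 = 54.017297 m
RSR: p² = 2 + d² − 2cos(α−β) + 2d(sin β − sin α) = 22.994067; p = √p² = 4.795213; φ = atan2(cos α − cos β, d − sin α + sin β) = -0.078465 rad; t = (α − φ) mod 2π = 3.332719 rad, q = (φ − β) mod 2π = 3.967993 rad → L = 6.53·(3.332719 + 4.795213 + 3.967993) = 6.53·12.095925 = 78.986391 m
LSR: p² = d² − 2 + 2cos(α−β) + 2d(sin α + sin β) = 19.350375; p = √p² = 4.398906; φ = atan2(−cos α − cos β, d + sin α + sin β) − atan2(−2, p) = 0.766714 rad; t = (φ − α) mod 2π = 3.795645 rad, q = (φ − β) mod 2π = 4.813172 rad → L = 6.53·(3.795645 + 4.398906 + 4.813172) = 6.53·13.007723 = 84.940431 m
RSL: p² = d² − 2 + 2cos(α−β) − 2d(sin α + sin β) = 8.886602; p = √p² = 2.981040; φ = atan2(cos α + cos β, d − sin α − sin β) − atan2(2, p) = -1.056465 rad; t = (α − φ) mod 2π = 4.310719 rad, q = (β − φ) mod 2π = 3.293192 rad → L = 6.53·(4.310719 + 2.981040 + 3.293192) = 6.53·10.584952 = 69.119735 m
RLR: c = (6 − d² + 2cos(α−β) + 2d(sin α − sin β))/8 = -1.874258, |c| > 1 → infeasible
LRL: c = (6 − d² + 2cos(α−β) − 2d(sin α − sin β))/8 = -0.129892; p = 2π − arccos c = 4.582129 rad; φ = atan2(cos β − cos α, d + sin α − sin β) = 0.125346 rad; t = (φ − α + p/2) mod 2π = 5.445341 rad, q = (β − α − t + p) mod 2π = 4.402446 rad → L = 6.53·(5.445341 + 4.582129 + 4.402446) = 6.53·14.429916 = 94.227351 m
Shortest: LSL with L = 54.017297 m ≈ 54.0173 m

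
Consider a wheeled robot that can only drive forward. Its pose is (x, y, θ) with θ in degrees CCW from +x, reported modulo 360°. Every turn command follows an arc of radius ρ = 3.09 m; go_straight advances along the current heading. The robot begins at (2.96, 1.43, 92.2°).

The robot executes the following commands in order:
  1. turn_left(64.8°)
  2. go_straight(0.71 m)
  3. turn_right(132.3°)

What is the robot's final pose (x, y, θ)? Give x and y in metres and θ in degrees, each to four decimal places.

(0.3422, 10.0848, 24.7000°)

set_pose: (x, y, θ) = (2.9600, 1.4300, 92.2000°), ρ = 3.09
turn_left(64.8°): centre at ρ to the left, rotate +64.8° → (1.0796, 4.1557, 157.0000°)
go_straight(0.71): x += 0.71·cos θ, y += 0.71·sin θ → (0.4261, 4.4332, 157.0000°)
turn_right(132.3°): centre at ρ to the right, rotate −132.3° → (0.3422, 10.0848, 24.7000°)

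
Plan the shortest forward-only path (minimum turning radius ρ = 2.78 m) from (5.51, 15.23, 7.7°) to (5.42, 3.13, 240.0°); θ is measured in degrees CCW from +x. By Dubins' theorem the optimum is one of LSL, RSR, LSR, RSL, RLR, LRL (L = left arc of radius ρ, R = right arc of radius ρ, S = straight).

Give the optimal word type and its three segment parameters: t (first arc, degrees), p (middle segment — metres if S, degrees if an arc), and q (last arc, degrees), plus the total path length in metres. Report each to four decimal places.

Let ψ = atan2(Δy, Δx) = atan2(-12.10, -0.09) = -90.4262° be the start→goal bearing.
Normalize: d = |goal − start| / ρ = 12.100335/2.78 = 4.352638, α = (θ_start − ψ) mod 360° = 98.1262° = 1.712625 rad, β = (θ_goal − ψ) mod 360° = 330.4262° = 5.767024 rad.
Common terms: sin α = 0.989959, cos α = -0.141353, sin β = -0.493545, cos β = 0.869720, cos(α−β) = -0.611527, d² = 18.945461. Work in radians in the unit-radius frame; every candidate has L = ρ·(t + p + q).
LSL: p² = 2 + d² − 2cos(α−β) + 2d(sin α − sin β) = 35.082828; p = √p² = 5.923076; φ = atan2(cos β − cos α, d + sin α − sin β) = 0.171541 rad; t = (φ − α) mod 2π = 4.742102 rad, q = (β − φ) mod 2π = 5.595484 rad → L = 2.78·(4.742102 + 5.923076 + 5.595484) = 2.78·16.260661 = 45.204638 m
RSR: p² = 2 + d² − 2cos(α−β) + 2d(sin β − sin α) = 9.254202; p = √p² = 3.042072; φ = atan2(cos α − cos β, d − sin α + sin β) = -0.338808 rad; t = (α − φ) mod 2π = 2.051433 rad, q = (φ − β) mod 2π = 0.177352 rad → L = 2.78·(2.051433 + 3.042072 + 0.177352) = 2.78·5.270857 = 14.652983 m
LSR: p² = d² − 2 + 2cos(α−β) + 2d(sin α + sin β) = 20.043831; p = √p² = 4.477034; φ = atan2(−cos α − cos β, d + sin α + sin β) − atan2(−2, p) = 0.271033 rad; t = (φ − α) mod 2π = 4.841594 rad, q = (φ − β) mod 2π = 0.787194 rad → L = 2.78·(4.841594 + 4.477034 + 0.787194) = 2.78·10.105822 = 28.094184 m
RSL: p² = d² − 2 + 2cos(α−β) − 2d(sin α + sin β) = 11.400982; p = √p² = 3.376534; φ = atan2(cos α + cos β, d − sin α − sin β) − atan2(2, p) = -0.348074 rad; t = (α − φ) mod 2π = 2.060699 rad, q = (β − φ) mod 2π = 6.115099 rad → L = 2.78·(2.060699 + 3.376534 + 6.115099) = 2.78·11.552331 = 32.115481 m
RLR: c = (6 − d² + 2cos(α−β) + 2d(sin α − sin β))/8 = -0.156775; p = 2π − arccos c = 4.554964 rad; φ = atan2(cos α − cos β, d − sin α + sin β) = -0.338808 rad; t = (α − φ + p/2) mod 2π = 4.328915 rad, q = (α − β − t + p) mod 2π = 2.454835 rad → L = 2.78·(4.328915 + 4.554964 + 2.454835) = 2.78·11.338714 = 31.521625 m
LRL: c = (6 − d² + 2cos(α−β) − 2d(sin α − sin β))/8 = -3.385354, |c| > 1 → infeasible
Shortest: RSR with L = 14.652983 m ≈ 14.6530 m
Convert RSR to answer units (arcs ×180/π): t = 2.051433·180/π = 117.5385°, p = ρ·p = 2.78·3.042072 = 8.4570 m, q = 0.177352·180/π = 10.1615°, L = 14.6530 m.

RSR: t = 117.5385°, p = 8.4570 m, q = 10.1615°, L = 14.6530 m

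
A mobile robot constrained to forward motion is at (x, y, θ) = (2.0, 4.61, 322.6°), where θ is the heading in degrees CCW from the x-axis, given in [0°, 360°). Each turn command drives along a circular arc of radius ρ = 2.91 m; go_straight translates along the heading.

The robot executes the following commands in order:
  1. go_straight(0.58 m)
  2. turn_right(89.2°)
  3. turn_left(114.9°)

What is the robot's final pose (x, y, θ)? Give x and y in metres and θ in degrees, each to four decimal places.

(4.7756, -4.3736, 348.3000°)

set_pose: (x, y, θ) = (2.0000, 4.6100, 322.6000°), ρ = 2.91
go_straight(0.58): x += 0.58·cos θ, y += 0.58·sin θ → (2.4608, 4.2577, 322.6000°)
turn_right(89.2°): centre at ρ to the right, rotate −89.2° → (3.0295, 0.2110, 233.4000°)
turn_left(114.9°): centre at ρ to the left, rotate +114.9° → (4.7756, -4.3736, 348.3000°)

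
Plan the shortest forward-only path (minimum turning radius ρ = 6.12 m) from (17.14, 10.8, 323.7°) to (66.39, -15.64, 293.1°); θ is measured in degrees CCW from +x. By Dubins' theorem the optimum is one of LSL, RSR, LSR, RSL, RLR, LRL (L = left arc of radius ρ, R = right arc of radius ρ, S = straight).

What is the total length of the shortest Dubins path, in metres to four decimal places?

Let ψ = atan2(Δy, Δx) = atan2(-26.44, 49.25) = -28.2293° be the start→goal bearing.
Normalize: d = |goal − start| / ρ = 55.898445/6.12 = 9.133733, α = (θ_start − ψ) mod 360° = 351.9293° = 6.142324 rad, β = (θ_goal − ψ) mod 360° = 321.3293° = 5.608253 rad.
Common terms: sin α = -0.140396, cos α = 0.990095, sin β = -0.624844, cos β = 0.780750, cos(α−β) = 0.860742, d² = 83.425074. Work in radians in the unit-radius frame; every candidate has L = ρ·(t + p + q).
LSL: p² = 2 + d² − 2cos(α−β) + 2d(sin α − sin β) = 92.553234; p = √p² = 9.620459; φ = atan2(cos β − cos α, d + sin α − sin β) = -0.021762 rad; t = (φ − α) mod 2π = 0.119099 rad, q = (β − φ) mod 2π = 5.630016 rad → L = 6.12·(0.119099 + 9.620459 + 5.630016) = 6.12·15.369574 = 94.061791 m
RSR: p² = 2 + d² − 2cos(α−β) + 2d(sin β − sin α) = 74.853946; p = √p² = 8.651818; φ = atan2(cos α − cos β, d − sin α + sin β) = 0.024199 rad; t = (α − φ) mod 2π = 6.118125 rad, q = (φ − β) mod 2π = 0.699131 rad → L = 6.12·(6.118125 + 8.651818 + 0.699131) = 6.12·15.469074 = 94.670730 m
LSR: p² = d² − 2 + 2cos(α−β) + 2d(sin α + sin β) = 69.167565; p = √p² = 8.316704; φ = atan2(−cos α − cos β, d + sin α + sin β) − atan2(−2, p) = 0.027466 rad; t = (φ − α) mod 2π = 0.168327 rad, q = (φ − β) mod 2π = 0.702398 rad → L = 6.12·(0.168327 + 8.316704 + 0.702398) = 6.12·9.187430 = 56.227069 m
RSL: p² = d² − 2 + 2cos(α−β) − 2d(sin α + sin β) = 97.125552; p = √p² = 9.855230; φ = atan2(cos α + cos β, d − sin α − sin β) − atan2(2, p) = -0.023200 rad; t = (α − φ) mod 2π = 6.165524 rad, q = (β − φ) mod 2π = 5.631453 rad → L = 6.12·(6.165524 + 9.855230 + 5.631453) = 6.12·21.652206 = 132.511504 m
RLR: c = (6 − d² + 2cos(α−β) + 2d(sin α − sin β))/8 = -8.356743, |c| > 1 → infeasible
LRL: c = (6 − d² + 2cos(α−β) − 2d(sin α − sin β))/8 = -10.569154, |c| > 1 → infeasible
Shortest: LSR with L = 56.227069 m ≈ 56.2271 m

56.2271 m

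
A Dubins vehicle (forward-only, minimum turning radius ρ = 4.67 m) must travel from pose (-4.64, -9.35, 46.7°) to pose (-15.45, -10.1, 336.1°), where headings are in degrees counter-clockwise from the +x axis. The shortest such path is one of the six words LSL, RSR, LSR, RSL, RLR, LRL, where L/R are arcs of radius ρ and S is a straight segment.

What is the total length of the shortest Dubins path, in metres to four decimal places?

29.1165 m

Let ψ = atan2(Δy, Δx) = atan2(-0.75, -10.81) = -176.0312° be the start→goal bearing.
Normalize: d = |goal − start| / ρ = 10.835986/4.67 = 2.320340, α = (θ_start − ψ) mod 360° = 222.7312° = 3.887392 rad, β = (θ_goal − ψ) mod 360° = 152.1312° = 2.655190 rad.
Common terms: sin α = -0.678559, cos α = -0.734546, sin β = 0.467449, cos β = -0.884020, cos(α−β) = 0.332161, d² = 5.383976. Work in radians in the unit-radius frame; every candidate has L = ρ·(t + p + q).
LSL: p² = 2 + d² − 2cos(α−β) + 2d(sin α − sin β) = 1.401397; p = √p² = 1.183806; φ = atan2(cos β − cos α, d + sin α − sin β) = -0.126604 rad; t = (φ − α) mod 2π = 2.269189 rad, q = (β − φ) mod 2π = 2.781794 rad → L = 4.67·(2.269189 + 1.183806 + 2.781794) = 4.67·6.234789 = 29.116464 m
RSR: p² = 2 + d² − 2cos(α−β) + 2d(sin β − sin α) = 12.037911; p = √p² = 3.469569; φ = atan2(cos α − cos β, d − sin α + sin β) = 0.043095 rad; t = (α − φ) mod 2π = 3.844297 rad, q = (φ − β) mod 2π = 3.671090 rad → L = 4.67·(3.844297 + 3.469569 + 3.671090) = 4.67·10.984957 = 51.299750 m
LSR: p² = d² − 2 + 2cos(α−β) + 2d(sin α + sin β) = 3.068603; p = √p² = 1.751743; φ = atan2(−cos α − cos β, d + sin α + sin β) − atan2(−2, p) = 1.506000 rad; t = (φ − α) mod 2π = 3.901793 rad, q = (φ − β) mod 2π = 5.133996 rad → L = 4.67·(3.901793 + 1.751743 + 5.133996) = 4.67·10.787532 = 50.377776 m
RSL: p² = d² − 2 + 2cos(α−β) − 2d(sin α + sin β) = 5.027994; p = √p² = 2.242319; φ = atan2(cos α + cos β, d − sin α − sin β) − atan2(2, p) = -1.297216 rad; t = (α − φ) mod 2π = 5.184608 rad, q = (β − φ) mod 2π = 3.952406 rad → L = 4.67·(5.184608 + 2.242319 + 3.952406) = 4.67·11.379333 = 53.141484 m
RLR: c = (6 − d² + 2cos(α−β) + 2d(sin α − sin β))/8 = -0.504739; p = 2π − arccos c = 4.183309 rad; φ = atan2(cos α − cos β, d − sin α + sin β) = 0.043095 rad; t = (α − φ + p/2) mod 2π = 5.935952 rad, q = (α − β − t + p) mod 2π = 5.762745 rad → L = 4.67·(5.935952 + 4.183309 + 5.762745) = 4.67·15.882007 = 74.168971 m
LRL: c = (6 − d² + 2cos(α−β) − 2d(sin α − sin β))/8 = 0.824825; p = 2π − arccos c = 5.682282 rad; φ = atan2(cos β − cos α, d + sin α − sin β) = -0.126604 rad; t = (φ − α + p/2) mod 2π = 5.110330 rad, q = (β − α − t + p) mod 2π = 5.622935 rad → L = 4.67·(5.110330 + 5.682282 + 5.622935) = 4.67·16.415547 = 76.660607 m
Shortest: LSL with L = 29.116464 m ≈ 29.1165 m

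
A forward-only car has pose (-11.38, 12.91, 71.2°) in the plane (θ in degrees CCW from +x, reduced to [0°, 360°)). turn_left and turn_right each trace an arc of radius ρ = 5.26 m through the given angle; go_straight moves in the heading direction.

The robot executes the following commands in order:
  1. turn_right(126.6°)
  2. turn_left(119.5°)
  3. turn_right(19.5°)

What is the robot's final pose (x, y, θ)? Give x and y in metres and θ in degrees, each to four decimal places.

set_pose: (x, y, θ) = (-11.3800, 12.9100, 71.2000°), ρ = 5.26
turn_right(126.6°): centre at ρ to the right, rotate −126.6° → (-2.0709, 14.2017, -55.4000° ≡ 304.6000°)
turn_left(119.5°): centre at ρ to the left, rotate +119.5° → (6.9904, 14.8910, 424.1000° ≡ 64.1000°)
turn_right(19.5°): centre at ρ to the right, rotate −19.5° → (8.0288, 16.3387, 44.6000°)

(8.0288, 16.3387, 44.6000°)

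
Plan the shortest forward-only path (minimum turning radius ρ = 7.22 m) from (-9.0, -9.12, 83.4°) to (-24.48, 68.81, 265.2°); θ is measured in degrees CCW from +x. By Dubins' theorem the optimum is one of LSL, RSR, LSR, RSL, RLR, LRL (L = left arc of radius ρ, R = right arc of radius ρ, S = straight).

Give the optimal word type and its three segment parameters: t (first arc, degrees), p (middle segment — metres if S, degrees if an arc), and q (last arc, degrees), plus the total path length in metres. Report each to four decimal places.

Let ψ = atan2(Δy, Δx) = atan2(77.93, -15.48) = 101.2350° be the start→goal bearing.
Normalize: d = |goal − start| / ρ = 79.452598/7.22 = 11.004515, α = (θ_start − ψ) mod 360° = 342.1650° = 5.971906 rad, β = (θ_goal − ψ) mod 360° = 163.9650° = 2.861730 rad.
Common terms: sin α = -0.306276, cos α = 0.951943, sin β = 0.276224, cos β = -0.961093, cos(α−β) = -0.999507, d² = 121.099349. Work in radians in the unit-radius frame; every candidate has L = ρ·(t + p + q).
LSL: p² = 2 + d² − 2cos(α−β) + 2d(sin α − sin β) = 112.278089; p = √p² = 10.596136; φ = atan2(cos β − cos α, d + sin α − sin β) = -0.181536 rad; t = (φ − α) mod 2π = 0.129743 rad, q = (β − φ) mod 2π = 3.043266 rad → L = 7.22·(0.129743 + 10.596136 + 3.043266) = 7.22·13.769144 = 99.413221 m
RSR: p² = 2 + d² − 2cos(α−β) + 2d(sin β − sin α) = 137.918635; p = √p² = 11.743877; φ = atan2(cos α − cos β, d − sin α + sin β) = 0.163626 rad; t = (α − φ) mod 2π = 5.808281 rad, q = (φ − β) mod 2π = 3.585081 rad → L = 7.22·(5.808281 + 11.743877 + 3.585081) = 7.22·21.137239 = 152.610862 m
LSR: p² = d² − 2 + 2cos(α−β) + 2d(sin α + sin β) = 116.438912; p = √p² = 10.790686; φ = atan2(−cos α − cos β, d + sin α + sin β) − atan2(−2, p) = 0.184099 rad; t = (φ − α) mod 2π = 0.495378 rad, q = (φ − β) mod 2π = 3.605555 rad → L = 7.22·(0.495378 + 10.790686 + 3.605555) = 7.22·14.891620 = 107.517493 m
RSL: p² = d² − 2 + 2cos(α−β) − 2d(sin α + sin β) = 117.761759; p = √p² = 10.851809; φ = atan2(cos α + cos β, d − sin α − sin β) − atan2(2, p) = -0.183085 rad; t = (α − φ) mod 2π = 6.154991 rad, q = (β − φ) mod 2π = 3.044815 rad → L = 7.22·(6.154991 + 10.851809 + 3.044815) = 7.22·20.051615 = 144.772661 m
RLR: c = (6 − d² + 2cos(α−β) + 2d(sin α − sin β))/8 = -16.239829, |c| > 1 → infeasible
LRL: c = (6 − d² + 2cos(α−β) − 2d(sin α − sin β))/8 = -13.034761, |c| > 1 → infeasible
Shortest: LSL with L = 99.413221 m ≈ 99.4132 m
Convert LSL to answer units (arcs ×180/π): t = 0.129743·180/π = 7.4337°, p = ρ·p = 7.22·10.596136 = 76.5041 m, q = 3.043266·180/π = 174.3663°, L = 99.4132 m.

LSL: t = 7.4337°, p = 76.5041 m, q = 174.3663°, L = 99.4132 m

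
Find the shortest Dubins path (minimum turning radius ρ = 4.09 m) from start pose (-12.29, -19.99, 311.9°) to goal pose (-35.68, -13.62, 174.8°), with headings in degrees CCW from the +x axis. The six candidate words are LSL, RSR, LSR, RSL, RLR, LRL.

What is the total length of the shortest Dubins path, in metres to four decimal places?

Let ψ = atan2(Δy, Δx) = atan2(6.37, -23.39) = 164.7656° be the start→goal bearing.
Normalize: d = |goal − start| / ρ = 24.241885/4.09 = 5.927111, α = (θ_start − ψ) mod 360° = 147.1344° = 2.567980 rad, β = (θ_goal − ψ) mod 360° = 10.0344° = 0.175133 rad.
Common terms: sin α = 0.542670, cos α = -0.839946, sin β = 0.174239, cos β = 0.984703, cos(α−β) = -0.732543, d² = 35.130648. Work in radians in the unit-radius frame; every candidate has L = ρ·(t + p + q).
LSL: p² = 2 + d² − 2cos(α−β) + 2d(sin α − sin β) = 42.963199; p = √p² = 6.554632; φ = atan2(cos β − cos α, d + sin α − sin β) = 0.282102 rad; t = (φ − α) mod 2π = 3.997308 rad, q = (β − φ) mod 2π = 6.176216 rad → L = 4.09·(3.997308 + 6.554632 + 6.176216) = 4.09·16.728156 = 68.418158 m
RSR: p² = 2 + d² − 2cos(α−β) + 2d(sin β − sin α) = 34.228269; p = √p² = 5.850493; φ = atan2(cos α − cos β, d − sin α + sin β) = -0.317171 rad; t = (α − φ) mod 2π = 2.885150 rad, q = (φ − β) mod 2π = 5.790882 rad → L = 4.09·(2.885150 + 5.850493 + 5.790882) = 4.09·14.526525 = 59.413486 m
LSR: p² = d² − 2 + 2cos(α−β) + 2d(sin α + sin β) = 40.163969; p = √p² = 6.337505; φ = atan2(−cos α − cos β, d + sin α + sin β) − atan2(−2, p) = 0.283906 rad; t = (φ − α) mod 2π = 3.999111 rad, q = (φ − β) mod 2π = 0.108773 rad → L = 4.09·(3.999111 + 6.337505 + 0.108773) = 4.09·10.445389 = 42.721640 m
RSL: p² = d² − 2 + 2cos(α−β) − 2d(sin α + sin β) = 23.167156; p = √p² = 4.813227; φ = atan2(cos α + cos β, d − sin α − sin β) − atan2(2, p) = -0.366039 rad; t = (α − φ) mod 2π = 2.934018 rad, q = (β − φ) mod 2π = 0.541172 rad → L = 4.09·(2.934018 + 4.813227 + 0.541172) = 4.09·8.288417 = 33.899627 m
RLR: c = (6 − d² + 2cos(α−β) + 2d(sin α − sin β))/8 = -3.278534, |c| > 1 → infeasible
LRL: c = (6 − d² + 2cos(α−β) − 2d(sin α − sin β))/8 = -4.370400, |c| > 1 → infeasible
Shortest: RSL with L = 33.899627 m ≈ 33.8996 m

33.8996 m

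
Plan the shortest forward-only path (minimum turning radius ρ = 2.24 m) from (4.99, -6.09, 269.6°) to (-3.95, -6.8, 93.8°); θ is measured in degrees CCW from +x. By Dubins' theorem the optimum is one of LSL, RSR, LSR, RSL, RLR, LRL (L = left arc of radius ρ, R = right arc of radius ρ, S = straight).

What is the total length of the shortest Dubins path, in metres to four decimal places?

11.3751 m

Let ψ = atan2(Δy, Δx) = atan2(-0.71, -8.94) = -175.4592° be the start→goal bearing.
Normalize: d = |goal − start| / ρ = 8.968149/2.24 = 4.003638, α = (θ_start − ψ) mod 360° = 85.0592° = 1.484563 rad, β = (θ_goal − ψ) mod 360° = 269.2592° = 4.699459 rad.
Common terms: sin α = 0.996284, cos α = 0.086126, sin β = -0.999916, cos β = -0.012929, cos(α−β) = -0.997314, d² = 16.029118. Work in radians in the unit-radius frame; every candidate has L = ρ·(t + p + q).
LSL: p² = 2 + d² − 2cos(α−β) + 2d(sin α − sin β) = 36.007876; p = √p² = 6.000656; φ = atan2(cos β − cos α, d + sin α − sin β) = -0.016508 rad; t = (φ − α) mod 2π = 4.782114 rad, q = (β − φ) mod 2π = 4.715968 rad → L = 2.24·(4.782114 + 6.000656 + 4.715968) = 2.24·15.498738 = 34.717173 m
RSR: p² = 2 + d² − 2cos(α−β) + 2d(sin β − sin α) = 4.039617; p = √p² = 2.009880; φ = atan2(cos α − cos β, d − sin α + sin β) = 0.049304 rad; t = (α − φ) mod 2π = 1.435259 rad, q = (φ − β) mod 2π = 1.633030 rad → L = 2.24·(1.435259 + 2.009880 + 1.633030) = 2.24·5.078169 = 11.375098 m
LSR: p² = d² − 2 + 2cos(α−β) + 2d(sin α + sin β) = 12.005404; p = √p² = 3.464882; φ = atan2(−cos α − cos β, d + sin α + sin β) − atan2(−2, p) = 0.505204 rad; t = (φ − α) mod 2π = 5.303826 rad, q = (φ − β) mod 2π = 2.088930 rad → L = 2.24·(5.303826 + 3.464882 + 2.088930) = 2.24·10.857638 = 24.321109 m
RSL: p² = d² − 2 + 2cos(α−β) − 2d(sin α + sin β) = 12.063573; p = √p² = 3.473265; φ = atan2(cos α + cos β, d − sin α − sin β) − atan2(2, p) = -0.504191 rad; t = (α − φ) mod 2π = 1.988754 rad, q = (β − φ) mod 2π = 5.203651 rad → L = 2.24·(1.988754 + 3.473265 + 5.203651) = 2.24·10.665671 = 23.891103 m
RLR: c = (6 − d² + 2cos(α−β) + 2d(sin α − sin β))/8 = 0.495048; p = 2π − arccos c = 5.230279 rad; φ = atan2(cos α − cos β, d − sin α + sin β) = 0.049304 rad; t = (α − φ + p/2) mod 2π = 4.050398 rad, q = (α − β − t + p) mod 2π = 4.248170 rad → L = 2.24·(4.050398 + 5.230279 + 4.248170) = 2.24·13.528847 = 30.304617 m
LRL: c = (6 − d² + 2cos(α−β) − 2d(sin α − sin β))/8 = -3.500984, |c| > 1 → infeasible
Shortest: RSR with L = 11.375098 m ≈ 11.3751 m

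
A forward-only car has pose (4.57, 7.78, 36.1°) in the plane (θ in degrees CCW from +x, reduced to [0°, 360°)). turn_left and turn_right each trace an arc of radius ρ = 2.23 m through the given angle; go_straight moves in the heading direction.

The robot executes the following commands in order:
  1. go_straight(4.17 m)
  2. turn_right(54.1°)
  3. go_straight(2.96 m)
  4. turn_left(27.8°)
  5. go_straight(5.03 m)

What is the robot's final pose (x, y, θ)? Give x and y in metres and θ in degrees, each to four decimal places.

set_pose: (x, y, θ) = (4.5700, 7.7800, 36.1000°), ρ = 2.23
go_straight(4.17): x += 4.17·cos θ, y += 4.17·sin θ → (7.9393, 10.2369, 36.1000°)
turn_right(54.1°): centre at ρ to the right, rotate −54.1° → (9.9423, 10.5560, -18.0000° ≡ 342.0000°)
go_straight(2.96): x += 2.96·cos θ, y += 2.96·sin θ → (12.7575, 9.6413, 342.0000°)
turn_left(27.8°): centre at ρ to the left, rotate +27.8° → (13.8261, 9.5647, 369.8000° ≡ 9.8000°)
go_straight(5.03): x += 5.03·cos θ, y += 5.03·sin θ → (18.7827, 10.4208, 9.8000°)

(18.7827, 10.4208, 9.8000°)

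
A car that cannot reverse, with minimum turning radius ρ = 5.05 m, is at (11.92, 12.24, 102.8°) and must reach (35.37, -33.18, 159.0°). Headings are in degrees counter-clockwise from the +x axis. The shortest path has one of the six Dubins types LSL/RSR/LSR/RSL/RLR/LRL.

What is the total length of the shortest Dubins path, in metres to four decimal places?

73.2825 m

Let ψ = atan2(Δy, Δx) = atan2(-45.42, 23.45) = -62.6930° be the start→goal bearing.
Normalize: d = |goal − start| / ρ = 51.116327/5.05 = 10.122045, α = (θ_start − ψ) mod 360° = 165.4930° = 2.888398 rad, β = (θ_goal − ψ) mod 360° = 221.6930° = 3.869273 rad.
Common terms: sin α = 0.250498, cos α = -0.968117, sin β = -0.665140, cos β = -0.746719, cos(α−β) = 0.556296, d² = 102.455795. Work in radians in the unit-radius frame; every candidate has L = ρ·(t + p + q).
LSL: p² = 2 + d² − 2cos(α−β) + 2d(sin α − sin β) = 121.879447; p = √p² = 11.039902; φ = atan2(cos β − cos α, d + sin α − sin β) = 0.020056 rad; t = (φ − α) mod 2π = 3.414843 rad, q = (β − φ) mod 2π = 3.849218 rad → L = 5.05·(3.414843 + 11.039902 + 3.849218) = 5.05·18.303963 = 92.435012 m
RSR: p² = 2 + d² − 2cos(α−β) + 2d(sin β − sin α) = 84.806960; p = √p² = 9.209069; φ = atan2(cos α − cos β, d − sin α + sin β) = -0.024044 rad; t = (α − φ) mod 2π = 2.912442 rad, q = (φ − β) mod 2π = 2.389868 rad → L = 5.05·(2.912442 + 9.209069 + 2.389868) = 5.05·14.511380 = 73.282468 m
LSR: p² = d² − 2 + 2cos(α−β) + 2d(sin α + sin β) = 93.174336; p = √p² = 9.652685; φ = atan2(−cos α − cos β, d + sin α + sin β) − atan2(−2, p) = 0.379154 rad; t = (φ − α) mod 2π = 3.773941 rad, q = (φ − β) mod 2π = 2.793066 rad → L = 5.05·(3.773941 + 9.652685 + 2.793066) = 5.05·16.219692 = 81.909444 m
RSL: p² = d² − 2 + 2cos(α−β) − 2d(sin α + sin β) = 109.962435; p = √p² = 10.486297; φ = atan2(cos α + cos β, d − sin α − sin β) − atan2(2, p) = -0.349796 rad; t = (α − φ) mod 2π = 3.238195 rad, q = (β − φ) mod 2π = 4.219070 rad → L = 5.05·(3.238195 + 10.486297 + 4.219070) = 5.05·17.943562 = 90.614987 m
RLR: c = (6 − d² + 2cos(α−β) + 2d(sin α − sin β))/8 = -9.600870, |c| > 1 → infeasible
LRL: c = (6 − d² + 2cos(α−β) − 2d(sin α − sin β))/8 = -14.234931, |c| > 1 → infeasible
Shortest: RSR with L = 73.282468 m ≈ 73.2825 m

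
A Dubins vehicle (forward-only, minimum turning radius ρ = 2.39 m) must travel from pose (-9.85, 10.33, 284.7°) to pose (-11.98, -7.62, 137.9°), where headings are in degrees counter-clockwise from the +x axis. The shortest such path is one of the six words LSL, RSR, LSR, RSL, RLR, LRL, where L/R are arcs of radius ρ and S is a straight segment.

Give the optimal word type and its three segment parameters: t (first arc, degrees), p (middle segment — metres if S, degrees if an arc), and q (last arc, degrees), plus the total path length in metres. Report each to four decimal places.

Let ψ = atan2(Δy, Δx) = atan2(-17.95, -2.13) = -96.7672° be the start→goal bearing.
Normalize: d = |goal − start| / ρ = 18.075934/2.39 = 7.563152, α = (θ_start − ψ) mod 360° = 21.4672° = 0.374674 rad, β = (θ_goal − ψ) mod 360° = 234.6672° = 4.095716 rad.
Common terms: sin α = 0.365969, cos α = 0.930627, sin β = -0.815807, cos β = -0.578324, cos(α−β) = -0.836764, d² = 57.201274. Work in radians in the unit-radius frame; every candidate has L = ρ·(t + p + q).
LSL: p² = 2 + d² − 2cos(α−β) + 2d(sin α − sin β) = 78.750711; p = √p² = 8.874160; φ = atan2(cos β − cos α, d + sin α − sin β) = -0.170869 rad; t = (φ − α) mod 2π = 5.737642 rad, q = (β − φ) mod 2π = 4.266585 rad → L = 2.39·(5.737642 + 8.874160 + 4.266585) = 2.39·18.878387 = 45.119345 m
RSR: p² = 2 + d² − 2cos(α−β) + 2d(sin β − sin α) = 42.998895; p = √p² = 6.557354; φ = atan2(cos α − cos β, d − sin α + sin β) = 0.232197 rad; t = (α − φ) mod 2π = 0.142477 rad, q = (φ − β) mod 2π = 2.419666 rad → L = 2.39·(0.142477 + 6.557354 + 2.419666) = 2.39·9.119498 = 21.795599 m
LSR: p² = d² − 2 + 2cos(α−β) + 2d(sin α + sin β) = 46.723361; p = √p² = 6.835449; φ = atan2(−cos α − cos β, d + sin α + sin β) − atan2(−2, p) = 0.235160 rad; t = (φ − α) mod 2π = 6.143671 rad, q = (φ − β) mod 2π = 2.422629 rad → L = 2.39·(6.143671 + 6.835449 + 2.422629) = 2.39·15.401750 = 36.810182 m
RSL: p² = d² − 2 + 2cos(α−β) − 2d(sin α + sin β) = 60.332130; p = √p² = 7.767376; φ = atan2(cos α + cos β, d − sin α − sin β) − atan2(2, p) = -0.208075 rad; t = (α − φ) mod 2π = 0.582749 rad, q = (β − φ) mod 2π = 4.303791 rad → L = 2.39·(0.582749 + 7.767376 + 4.303791) = 2.39·12.653916 = 30.242858 m
RLR: c = (6 − d² + 2cos(α−β) + 2d(sin α − sin β))/8 = -4.374862, |c| > 1 → infeasible
LRL: c = (6 − d² + 2cos(α−β) − 2d(sin α − sin β))/8 = -8.843839, |c| > 1 → infeasible
Shortest: RSR with L = 21.795599 m ≈ 21.7956 m
Convert RSR to answer units (arcs ×180/π): t = 0.142477·180/π = 8.1633°, p = ρ·p = 2.39·6.557354 = 15.6721 m, q = 2.419666·180/π = 138.6367°, L = 21.7956 m.

RSR: t = 8.1633°, p = 15.6721 m, q = 138.6367°, L = 21.7956 m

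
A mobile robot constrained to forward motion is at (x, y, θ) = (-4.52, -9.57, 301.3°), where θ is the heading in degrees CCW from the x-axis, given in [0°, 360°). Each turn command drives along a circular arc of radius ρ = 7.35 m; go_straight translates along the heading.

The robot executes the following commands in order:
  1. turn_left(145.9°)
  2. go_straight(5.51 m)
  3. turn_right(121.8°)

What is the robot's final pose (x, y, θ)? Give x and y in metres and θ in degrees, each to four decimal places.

set_pose: (x, y, θ) = (-4.5200, -9.5700, 301.3000°), ρ = 7.35
turn_left(145.9°): centre at ρ to the left, rotate +145.9° → (9.1015, -6.1106, 447.2000° ≡ 87.2000°)
go_straight(5.51): x += 5.51·cos θ, y += 5.51·sin θ → (9.3707, -0.6072, 87.2000°)
turn_right(121.8°): centre at ρ to the right, rotate −121.8° → (20.8855, 5.0838, -34.6000° ≡ 325.4000°)

(20.8855, 5.0838, 325.4000°)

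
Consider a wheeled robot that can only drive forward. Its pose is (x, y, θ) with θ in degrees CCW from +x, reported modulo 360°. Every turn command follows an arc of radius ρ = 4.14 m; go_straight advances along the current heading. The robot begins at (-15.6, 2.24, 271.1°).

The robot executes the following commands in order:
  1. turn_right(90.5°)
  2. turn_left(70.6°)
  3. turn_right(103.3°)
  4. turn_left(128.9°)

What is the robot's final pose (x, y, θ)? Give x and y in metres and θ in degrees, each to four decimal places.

(-36.0016, -10.9550, 276.8000°)

set_pose: (x, y, θ) = (-15.6000, 2.2400, 271.1000°), ρ = 4.14
turn_right(90.5°): centre at ρ to the right, rotate −90.5° → (-19.6959, -1.9793, 180.6000°)
turn_left(70.6°): centre at ρ to the left, rotate +70.6° → (-23.5717, -4.7848, 251.2000°)
turn_right(103.3°): centre at ρ to the right, rotate −103.3° → (-29.6908, -6.9577, 147.9000°)
turn_left(128.9°): centre at ρ to the left, rotate +128.9° → (-36.0016, -10.9550, 276.8000°)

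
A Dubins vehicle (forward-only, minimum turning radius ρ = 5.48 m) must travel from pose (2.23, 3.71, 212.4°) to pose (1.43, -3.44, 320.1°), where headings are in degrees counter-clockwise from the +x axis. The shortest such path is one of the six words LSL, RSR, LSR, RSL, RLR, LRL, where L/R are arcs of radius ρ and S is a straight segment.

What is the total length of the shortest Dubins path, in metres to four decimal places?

40.5685 m

Let ψ = atan2(Δy, Δx) = atan2(-7.15, -0.80) = -96.3842° be the start→goal bearing.
Normalize: d = |goal − start| / ρ = 7.194616/5.48 = 1.312886, α = (θ_start − ψ) mod 360° = 308.7842° = 5.389300 rad, β = (θ_goal − ψ) mod 360° = 56.4842° = 0.985835 rad.
Common terms: sin α = -0.779511, cos α = 0.626388, sin β = 0.833733, cos β = 0.552167, cos(α−β) = -0.304033, d² = 1.723670. Work in radians in the unit-radius frame; every candidate has L = ρ·(t + p + q).
LSL: p² = 2 + d² − 2cos(α−β) + 2d(sin α − sin β) = 0.095724; p = √p² = 0.309393; φ = atan2(cos β − cos α, d + sin α − sin β) = -2.899338 rad; t = (φ − α) mod 2π = 4.277733 rad, q = (β − φ) mod 2π = 3.885172 rad → L = 5.48·(4.277733 + 0.309393 + 3.885172) = 5.48·8.472298 = 46.428191 m
RSR: p² = 2 + d² − 2cos(α−β) + 2d(sin β − sin α) = 8.567748; p = √p² = 2.927072; φ = atan2(cos α − cos β, d − sin α + sin β) = 0.025359 rad; t = (α − φ) mod 2π = 5.363941 rad, q = (φ − β) mod 2π = 5.322710 rad → L = 5.48·(5.363941 + 2.927072 + 5.322710) = 5.48·13.613723 = 74.603200 m
LSR: p² = d² − 2 + 2cos(α−β) + 2d(sin α + sin β) = -0.742021 < 0 → infeasible
RSL: p² = d² − 2 + 2cos(α−β) − 2d(sin α + sin β) = -1.026771 < 0 → infeasible
RLR: c = (6 − d² + 2cos(α−β) + 2d(sin α − sin β))/8 = -0.070969; p = 2π − arccos c = 4.641361 rad; φ = atan2(cos α − cos β, d − sin α + sin β) = 0.025359 rad; t = (α − φ + p/2) mod 2π = 1.401436 rad, q = (α − β − t + p) mod 2π = 1.360205 rad → L = 5.48·(1.401436 + 4.641361 + 1.360205) = 5.48·7.403002 = 40.568450 m
LRL: c = (6 − d² + 2cos(α−β) − 2d(sin α − sin β))/8 = 0.988035; p = 2π − arccos c = 6.128334 rad; φ = atan2(cos β − cos α, d + sin α − sin β) = -2.899338 rad; t = (φ − α + p/2) mod 2π = 1.058714 rad, q = (β − α − t + p) mod 2π = 0.666154 rad → L = 5.48·(1.058714 + 6.128334 + 0.666154) = 5.48·7.853203 = 43.035552 m
Shortest: RLR with L = 40.568450 m ≈ 40.5685 m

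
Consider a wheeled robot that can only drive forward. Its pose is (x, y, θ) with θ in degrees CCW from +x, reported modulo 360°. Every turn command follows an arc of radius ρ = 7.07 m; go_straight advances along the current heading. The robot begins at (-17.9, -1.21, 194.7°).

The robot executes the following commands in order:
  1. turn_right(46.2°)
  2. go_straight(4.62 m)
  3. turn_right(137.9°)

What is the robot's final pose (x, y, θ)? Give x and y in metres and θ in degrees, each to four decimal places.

set_pose: (x, y, θ) = (-17.9000, -1.2100, 194.7000°), ρ = 7.07
turn_right(46.2°): centre at ρ to the right, rotate −46.2° → (-23.3881, -0.3996, 148.5000°)
go_straight(4.62): x += 4.62·cos θ, y += 4.62·sin θ → (-27.3273, 2.0144, 148.5000°)
turn_right(137.9°): centre at ρ to the right, rotate −137.9° → (-24.9338, 14.9919, 10.6000°)

(-24.9338, 14.9919, 10.6000°)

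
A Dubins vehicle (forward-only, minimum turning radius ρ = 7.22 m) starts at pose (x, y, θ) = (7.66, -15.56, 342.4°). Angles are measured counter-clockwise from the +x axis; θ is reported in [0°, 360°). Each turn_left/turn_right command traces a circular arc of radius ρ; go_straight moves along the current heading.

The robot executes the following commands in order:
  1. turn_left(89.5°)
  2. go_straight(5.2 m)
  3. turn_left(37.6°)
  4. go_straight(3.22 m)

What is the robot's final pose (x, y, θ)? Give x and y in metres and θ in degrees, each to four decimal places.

set_pose: (x, y, θ) = (7.6600, -15.5600, 342.4000°), ρ = 7.22
turn_left(89.5°): centre at ρ to the left, rotate +89.5° → (16.7058, -10.9210, 431.9000° ≡ 71.9000°)
go_straight(5.2): x += 5.2·cos θ, y += 5.2·sin θ → (18.3214, -5.9784, 71.9000°)
turn_left(37.6°): centre at ρ to the left, rotate +37.6° → (18.2645, -1.3252, 109.5000°)
go_straight(3.22): x += 3.22·cos θ, y += 3.22·sin θ → (17.1896, 1.7101, 109.5000°)

(17.1896, 1.7101, 109.5000°)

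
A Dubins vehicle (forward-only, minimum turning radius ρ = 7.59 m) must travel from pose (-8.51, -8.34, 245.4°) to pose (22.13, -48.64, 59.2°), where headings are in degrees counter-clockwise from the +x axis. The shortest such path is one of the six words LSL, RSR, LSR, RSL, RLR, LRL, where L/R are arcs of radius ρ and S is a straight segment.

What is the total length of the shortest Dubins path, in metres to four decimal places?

60.4712 m

Let ψ = atan2(Δy, Δx) = atan2(-40.30, 30.64) = -52.7544° be the start→goal bearing.
Normalize: d = |goal − start| / ρ = 50.625089/7.59 = 6.669972, α = (θ_start − ψ) mod 360° = 298.1544° = 5.203775 rad, β = (θ_goal − ψ) mod 360° = 111.9544° = 1.953972 rad.
Common terms: sin α = -0.881680, cos α = 0.471848, sin β = 0.927482, cos β = -0.373868, cos(α−β) = -0.994151, d² = 44.488529. Work in radians in the unit-radius frame; every candidate has L = ρ·(t + p + q).
LSL: p² = 2 + d² − 2cos(α−β) + 2d(sin α − sin β) = 24.342715; p = √p² = 4.933834; φ = atan2(cos β − cos α, d + sin α − sin β) = -0.172262 rad; t = (φ − α) mod 2π = 0.907148 rad, q = (β − φ) mod 2π = 2.126234 rad → L = 7.59·(0.907148 + 4.933834 + 2.126234) = 7.59·7.967216 = 60.471169 m
RSR: p² = 2 + d² − 2cos(α−β) + 2d(sin β − sin α) = 72.610946; p = √p² = 8.521206; φ = atan2(cos α − cos β, d − sin α + sin β) = 0.099412 rad; t = (α − φ) mod 2π = 5.104363 rad, q = (φ − β) mod 2π = 4.428625 rad → L = 7.59·(5.104363 + 8.521206 + 4.428625) = 7.59·18.054194 = 137.031333 m
LSR: p² = d² − 2 + 2cos(α−β) + 2d(sin α + sin β) = 41.111227; p = √p² = 6.411804; φ = atan2(−cos α − cos β, d + sin α + sin β) − atan2(−2, p) = 0.287772 rad; t = (φ − α) mod 2π = 1.367182 rad, q = (φ − β) mod 2π = 4.616985 rad → L = 7.59·(1.367182 + 6.411804 + 4.616985) = 7.59·12.395971 = 94.085422 m
RSL: p² = d² − 2 + 2cos(α−β) − 2d(sin α + sin β) = 39.889226; p = √p² = 6.315792; φ = atan2(cos α + cos β, d − sin α − sin β) − atan2(2, p) = -0.291886 rad; t = (α − φ) mod 2π = 5.495661 rad, q = (β − φ) mod 2π = 2.245858 rad → L = 7.59·(5.495661 + 6.315792 + 2.245858) = 7.59·14.057311 = 106.694989 m
RLR: c = (6 − d² + 2cos(α−β) + 2d(sin α − sin β))/8 = -8.076368, |c| > 1 → infeasible
LRL: c = (6 − d² + 2cos(α−β) − 2d(sin α − sin β))/8 = -2.042839, |c| > 1 → infeasible
Shortest: LSL with L = 60.471169 m ≈ 60.4712 m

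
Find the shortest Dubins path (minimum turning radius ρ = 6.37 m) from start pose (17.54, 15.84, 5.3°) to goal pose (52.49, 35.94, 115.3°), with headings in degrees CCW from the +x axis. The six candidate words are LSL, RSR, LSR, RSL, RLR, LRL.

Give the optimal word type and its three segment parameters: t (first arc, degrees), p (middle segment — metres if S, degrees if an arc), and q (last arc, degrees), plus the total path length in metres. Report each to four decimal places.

LSL: t = 15.0325°, p = 31.7582 m, q = 94.9675°, L = 43.9877 m

Let ψ = atan2(Δy, Δx) = atan2(20.10, 34.95) = 29.9035° be the start→goal bearing.
Normalize: d = |goal − start| / ρ = 40.317645/6.37 = 6.329301, α = (θ_start − ψ) mod 360° = 335.3965° = 5.853773 rad, β = (θ_goal − ψ) mod 360° = 85.3965° = 1.490450 rad.
Common terms: sin α = -0.416337, cos α = 0.909211, sin β = 0.996774, cos β = 0.080260, cos(α−β) = -0.342020, d² = 40.060046. Work in radians in the unit-radius frame; every candidate has L = ρ·(t + p + q).
LSL: p² = 2 + d² − 2cos(α−β) + 2d(sin α − sin β) = 24.856083; p = √p² = 4.985588; φ = atan2(cos β − cos α, d + sin α − sin β) = -0.167045 rad; t = (φ − α) mod 2π = 0.262367 rad, q = (β − φ) mod 2π = 1.657495 rad → L = 6.37·(0.262367 + 4.985588 + 1.657495) = 6.37·6.905450 = 43.987715 m
RSR: p² = 2 + d² − 2cos(α−β) + 2d(sin β − sin α) = 60.632091; p = √p² = 7.786661; φ = atan2(cos α − cos β, d − sin α + sin β) = 0.106660 rad; t = (α − φ) mod 2π = 5.747113 rad, q = (φ − β) mod 2π = 4.899395 rad → L = 6.37·(5.747113 + 7.786661 + 4.899395) = 6.37·18.433170 = 117.419290 m
LSR: p² = d² − 2 + 2cos(α−β) + 2d(sin α + sin β) = 44.723530; p = √p² = 6.687565; φ = atan2(−cos α − cos β, d + sin α + sin β) − atan2(−2, p) = 0.148364 rad; t = (φ − α) mod 2π = 0.577776 rad, q = (φ − β) mod 2π = 4.941100 rad → L = 6.37·(0.577776 + 6.687565 + 4.941100) = 6.37·12.206441 = 77.755031 m
RSL: p² = d² − 2 + 2cos(α−β) − 2d(sin α + sin β) = 30.028482; p = √p² = 5.479825; φ = atan2(cos α + cos β, d − sin α − sin β) − atan2(2, p) = -0.179507 rad; t = (α − φ) mod 2π = 6.033280 rad, q = (β − φ) mod 2π = 1.669957 rad → L = 6.37·(6.033280 + 5.479825 + 1.669957) = 6.37·13.183062 = 83.976103 m
RLR: c = (6 − d² + 2cos(α−β) + 2d(sin α − sin β))/8 = -6.579011, |c| > 1 → infeasible
LRL: c = (6 − d² + 2cos(α−β) − 2d(sin α − sin β))/8 = -2.107010, |c| > 1 → infeasible
Shortest: LSL with L = 43.987715 m ≈ 43.9877 m
Convert LSL to answer units (arcs ×180/π): t = 0.262367·180/π = 15.0325°, p = ρ·p = 6.37·4.985588 = 31.7582 m, q = 1.657495·180/π = 94.9675°, L = 43.9877 m.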